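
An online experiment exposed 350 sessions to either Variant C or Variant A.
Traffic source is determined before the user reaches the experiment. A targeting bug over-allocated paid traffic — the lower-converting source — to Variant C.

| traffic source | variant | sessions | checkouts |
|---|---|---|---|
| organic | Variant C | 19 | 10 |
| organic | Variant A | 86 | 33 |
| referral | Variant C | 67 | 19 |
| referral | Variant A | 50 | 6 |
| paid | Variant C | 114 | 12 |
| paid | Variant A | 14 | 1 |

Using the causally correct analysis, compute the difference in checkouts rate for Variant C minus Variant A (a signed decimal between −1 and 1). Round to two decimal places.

The traffic source-specific comparison favours Variant C throughout, but the pooled figures favour Variant A. The question is whether to condition on traffic source.
The imbalance in traffic source arose from how sessions were allocated, not from anything the variant did; and traffic source independently affects the outcome. The pooled gap is confounded — condition on traffic source.
Adjusting over the population distribution of traffic source: 0.300·(0.526−0.384) + 0.334·(0.284−0.120) + 0.366·(0.105−0.071) = +0.110.

+0.11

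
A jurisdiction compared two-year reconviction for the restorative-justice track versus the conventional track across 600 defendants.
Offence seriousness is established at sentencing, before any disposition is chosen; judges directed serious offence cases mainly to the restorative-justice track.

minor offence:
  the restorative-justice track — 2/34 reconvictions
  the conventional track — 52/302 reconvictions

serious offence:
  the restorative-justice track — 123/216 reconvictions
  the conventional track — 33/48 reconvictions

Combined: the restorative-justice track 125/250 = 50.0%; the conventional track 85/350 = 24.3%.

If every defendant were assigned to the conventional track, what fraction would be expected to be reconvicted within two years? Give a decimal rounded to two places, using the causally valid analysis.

0.40

the restorative-justice track is lower inside every offence seriousness stratum but the conventional track is lower in aggregate. Whether to stratify depends on how offence seriousness relates to the disposition.
Offence seriousness is set before the disposition has any effect — it is not caused by the disposition — and it independently drives the outcome. That makes it a confounder, so the causal comparison is within offence seriousness levels.
Standardising the conventional track to the population offence seriousness mix: 0.560·52/302 + 0.440·33/48 = 0.399.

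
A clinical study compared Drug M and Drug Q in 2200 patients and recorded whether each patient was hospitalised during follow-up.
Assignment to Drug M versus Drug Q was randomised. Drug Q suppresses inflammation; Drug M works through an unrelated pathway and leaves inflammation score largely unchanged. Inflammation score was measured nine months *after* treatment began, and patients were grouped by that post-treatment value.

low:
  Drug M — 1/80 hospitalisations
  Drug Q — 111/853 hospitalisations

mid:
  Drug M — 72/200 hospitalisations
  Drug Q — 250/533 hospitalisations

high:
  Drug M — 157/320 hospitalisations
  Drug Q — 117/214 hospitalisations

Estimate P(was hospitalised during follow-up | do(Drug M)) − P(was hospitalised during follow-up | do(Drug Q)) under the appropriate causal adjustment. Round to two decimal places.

+0.08

The stratified and pooled comparisons disagree (Drug M wins within each inflammation score; Drug Q wins overall), so the answer turns on the causal role of inflammation score.
Inflammation score here is a post-treatment variable shaped by the drug; conditioning on it would introduce bias rather than remove it. The overall comparison is the causal one.
The causal difference is the pooled difference: 0.383 − 0.299 = +0.085.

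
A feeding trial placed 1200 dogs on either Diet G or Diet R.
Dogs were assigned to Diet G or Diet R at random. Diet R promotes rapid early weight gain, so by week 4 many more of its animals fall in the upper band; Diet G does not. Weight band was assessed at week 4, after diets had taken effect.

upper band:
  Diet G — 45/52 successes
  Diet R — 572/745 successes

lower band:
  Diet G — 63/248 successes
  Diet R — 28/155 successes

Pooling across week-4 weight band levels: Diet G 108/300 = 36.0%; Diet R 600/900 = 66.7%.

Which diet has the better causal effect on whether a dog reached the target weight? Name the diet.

The week-4 weight band-specific comparison favours Diet G throughout, but the pooled figures favour Diet R. The question is whether to condition on week-4 weight band.
Week-4 weight band here is a post-treatment variable shaped by the diet; conditioning on it would introduce bias rather than remove it. The overall comparison is the causal one.
Pooled: Diet G 36.0% vs Diet R 66.7%; Diet R is higher overall.

Diet R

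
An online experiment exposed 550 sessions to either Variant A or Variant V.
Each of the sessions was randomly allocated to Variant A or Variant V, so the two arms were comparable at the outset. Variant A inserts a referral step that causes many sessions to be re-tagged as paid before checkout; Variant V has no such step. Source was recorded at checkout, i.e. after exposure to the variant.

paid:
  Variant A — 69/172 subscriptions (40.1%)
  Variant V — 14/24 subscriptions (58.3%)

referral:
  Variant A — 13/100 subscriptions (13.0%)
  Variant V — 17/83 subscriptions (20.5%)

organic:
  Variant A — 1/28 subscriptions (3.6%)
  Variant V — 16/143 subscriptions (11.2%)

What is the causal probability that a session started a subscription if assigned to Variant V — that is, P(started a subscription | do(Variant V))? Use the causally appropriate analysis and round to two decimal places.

0.19

Variant V is higher inside every traffic source stratum but Variant A is higher in aggregate. Whether to stratify depends on how traffic source relates to the variant.
Traffic source is downstream of the variant. One should not condition on a consequence of treatment, so the overall rates are the right comparison.
So P(outcome | do(Variant V)) is just the pooled rate for Variant V: 47/250 = 0.188.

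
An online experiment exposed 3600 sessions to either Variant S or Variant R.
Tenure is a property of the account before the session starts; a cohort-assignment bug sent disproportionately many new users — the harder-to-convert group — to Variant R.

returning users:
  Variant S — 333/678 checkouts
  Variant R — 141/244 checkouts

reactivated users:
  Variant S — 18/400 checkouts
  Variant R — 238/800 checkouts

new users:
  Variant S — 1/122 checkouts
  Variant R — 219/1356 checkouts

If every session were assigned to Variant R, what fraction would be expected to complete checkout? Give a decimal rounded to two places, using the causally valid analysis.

The stratified and pooled comparisons disagree (Variant R wins within each user tenure; Variant S wins overall), so the answer turns on the causal role of user tenure.
User tenure differs across variants for reasons unrelated to any effect of the variant itself, and it separately predicts the outcome — a classic confounder. We must compare within user tenure levels.
Standardising Variant R to the population user tenure mix: 0.256·141/244 + 0.333·238/800 + 0.411·219/1356 = 0.313.

0.31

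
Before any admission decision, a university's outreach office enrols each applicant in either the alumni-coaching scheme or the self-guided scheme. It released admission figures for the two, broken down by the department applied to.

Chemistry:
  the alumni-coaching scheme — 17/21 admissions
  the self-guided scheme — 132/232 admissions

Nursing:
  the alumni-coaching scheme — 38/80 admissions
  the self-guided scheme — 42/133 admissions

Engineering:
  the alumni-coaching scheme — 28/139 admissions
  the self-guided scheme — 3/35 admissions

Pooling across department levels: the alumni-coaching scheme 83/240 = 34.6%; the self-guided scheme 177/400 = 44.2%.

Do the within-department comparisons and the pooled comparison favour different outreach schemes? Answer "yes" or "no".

yes

Within each department level (Chemistry 81.0% vs 56.9%; Nursing 47.5% vs 31.6%; Engineering 20.1% vs 8.6%), the alumni-coaching scheme has the higher rate every time. Pooled: 34.6% vs 44.2% — the self-guided scheme has the higher rate overall. The two comparisons disagree.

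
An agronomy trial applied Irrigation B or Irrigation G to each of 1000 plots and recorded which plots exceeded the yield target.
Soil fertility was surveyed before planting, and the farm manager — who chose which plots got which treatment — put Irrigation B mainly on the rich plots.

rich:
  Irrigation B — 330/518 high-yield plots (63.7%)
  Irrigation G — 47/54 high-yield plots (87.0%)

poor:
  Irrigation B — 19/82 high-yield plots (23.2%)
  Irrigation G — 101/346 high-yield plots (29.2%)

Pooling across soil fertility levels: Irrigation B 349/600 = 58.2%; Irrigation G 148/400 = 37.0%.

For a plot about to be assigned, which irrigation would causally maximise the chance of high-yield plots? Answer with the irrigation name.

Irrigation G

The imbalance in soil fertility arose from how plots were allocated, not from anything the irrigation did; and soil fertility independently affects the outcome. The pooled gap is confounded — condition on soil fertility.
Within each level — rich: 63.7% vs 87.0%; poor: 23.2% vs 29.2% — Irrigation G is higher every time.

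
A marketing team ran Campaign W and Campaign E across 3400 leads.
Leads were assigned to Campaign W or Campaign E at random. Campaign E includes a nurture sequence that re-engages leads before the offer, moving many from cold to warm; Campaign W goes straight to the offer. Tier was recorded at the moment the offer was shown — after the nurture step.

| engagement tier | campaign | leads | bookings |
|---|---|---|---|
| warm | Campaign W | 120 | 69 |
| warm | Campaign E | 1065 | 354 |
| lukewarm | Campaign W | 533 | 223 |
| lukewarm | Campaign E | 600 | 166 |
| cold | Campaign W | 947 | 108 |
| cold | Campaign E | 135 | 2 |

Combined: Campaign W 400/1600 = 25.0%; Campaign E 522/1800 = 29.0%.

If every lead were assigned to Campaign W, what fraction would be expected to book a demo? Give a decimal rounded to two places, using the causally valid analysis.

Campaign W is higher inside every engagement tier stratum but Campaign E is higher in aggregate. Whether to stratify depends on how engagement tier relates to the campaign.
The distribution of engagement tier is itself part of what the campaign does — it is an intermediate outcome. Holding it fixed would remove that part of the effect; the total effect is the pooled difference.
So P(outcome | do(Campaign W)) is just the pooled rate for Campaign W: 400/1600 = 0.250.

0.25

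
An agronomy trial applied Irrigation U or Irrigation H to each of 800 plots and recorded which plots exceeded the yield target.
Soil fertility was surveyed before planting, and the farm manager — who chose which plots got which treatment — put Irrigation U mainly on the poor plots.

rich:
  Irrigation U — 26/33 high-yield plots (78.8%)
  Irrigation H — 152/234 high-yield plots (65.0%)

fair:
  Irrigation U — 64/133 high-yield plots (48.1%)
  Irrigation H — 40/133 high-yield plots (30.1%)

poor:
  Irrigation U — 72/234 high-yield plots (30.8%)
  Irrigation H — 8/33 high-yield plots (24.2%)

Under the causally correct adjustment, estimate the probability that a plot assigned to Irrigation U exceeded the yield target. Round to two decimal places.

The imbalance in soil fertility arose from how plots were allocated, not from anything the irrigation did; and soil fertility independently affects the outcome. The pooled gap is confounded — condition on soil fertility.
Standardising Irrigation U to the population soil fertility mix: 0.334·26/33 + 0.333·64/133 + 0.334·72/234 = 0.526.

0.53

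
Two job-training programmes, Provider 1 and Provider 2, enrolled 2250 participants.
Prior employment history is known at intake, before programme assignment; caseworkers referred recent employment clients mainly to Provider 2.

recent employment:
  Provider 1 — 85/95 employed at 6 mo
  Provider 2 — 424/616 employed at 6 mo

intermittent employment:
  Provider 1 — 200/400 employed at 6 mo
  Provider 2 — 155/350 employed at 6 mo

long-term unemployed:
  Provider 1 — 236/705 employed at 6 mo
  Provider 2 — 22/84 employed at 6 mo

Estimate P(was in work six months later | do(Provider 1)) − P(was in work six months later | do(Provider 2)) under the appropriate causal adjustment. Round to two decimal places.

+0.11

Prior employment history differs across programmes for reasons unrelated to any effect of the programme itself, and it separately predicts the outcome — a classic confounder. We must compare within prior employment history levels.
Adjusting over the population distribution of prior employment history: 0.316·(0.895−0.688) + 0.333·(0.500−0.443) + 0.351·(0.335−0.262) = +0.110.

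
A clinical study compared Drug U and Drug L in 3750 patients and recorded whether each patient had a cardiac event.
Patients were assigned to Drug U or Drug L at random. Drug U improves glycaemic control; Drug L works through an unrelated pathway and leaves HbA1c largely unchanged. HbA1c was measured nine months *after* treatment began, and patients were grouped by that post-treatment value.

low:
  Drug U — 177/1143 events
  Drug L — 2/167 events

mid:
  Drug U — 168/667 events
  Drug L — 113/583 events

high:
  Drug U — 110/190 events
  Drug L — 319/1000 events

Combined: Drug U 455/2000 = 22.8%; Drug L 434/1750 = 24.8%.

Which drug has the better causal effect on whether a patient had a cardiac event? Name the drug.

Drug U

The HbA1c-specific comparison favours Drug L throughout, but the pooled figures favour Drug U. The question is whether to condition on HbA1c.
Stratifying would compare drugs among patients the drugs themselves sorted into HbA1c groups — a form of selection on an intermediate. The unconditioned pooled rates give the total causal effect.
Pooled: Drug U 22.8% vs Drug L 24.8%; Drug U is lower overall.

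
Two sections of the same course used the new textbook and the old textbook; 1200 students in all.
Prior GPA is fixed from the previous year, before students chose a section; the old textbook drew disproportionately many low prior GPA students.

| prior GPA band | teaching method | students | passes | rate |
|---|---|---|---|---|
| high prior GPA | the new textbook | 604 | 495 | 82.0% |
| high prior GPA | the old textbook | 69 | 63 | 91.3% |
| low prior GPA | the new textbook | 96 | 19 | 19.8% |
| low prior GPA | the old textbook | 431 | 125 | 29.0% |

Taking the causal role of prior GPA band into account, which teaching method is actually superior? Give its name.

the old textbook

The imbalance in prior GPA band arose from how students were allocated, not from anything the teaching method did; and prior GPA band independently affects the outcome. The pooled gap is confounded — condition on prior GPA band.
Within each level — high prior GPA: 82.0% vs 91.3%; low prior GPA: 19.8% vs 29.0% — the old textbook is higher every time.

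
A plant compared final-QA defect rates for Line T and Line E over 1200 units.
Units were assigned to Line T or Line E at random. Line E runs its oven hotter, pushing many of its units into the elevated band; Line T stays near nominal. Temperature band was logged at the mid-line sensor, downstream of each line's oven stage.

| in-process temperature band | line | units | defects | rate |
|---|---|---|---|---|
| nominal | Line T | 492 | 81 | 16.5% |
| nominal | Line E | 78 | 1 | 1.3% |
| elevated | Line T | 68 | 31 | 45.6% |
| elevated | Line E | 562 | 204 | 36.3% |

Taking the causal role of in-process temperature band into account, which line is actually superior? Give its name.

Line T

The in-process temperature band-specific comparison favours Line E throughout, but the pooled figures favour Line T. The question is whether to condition on in-process temperature band.
In-process temperature band here is a post-treatment variable shaped by the line; conditioning on it would introduce bias rather than remove it. The overall comparison is the causal one.
Pooled: Line T 20.0% vs Line E 32.0%; Line T is lower overall.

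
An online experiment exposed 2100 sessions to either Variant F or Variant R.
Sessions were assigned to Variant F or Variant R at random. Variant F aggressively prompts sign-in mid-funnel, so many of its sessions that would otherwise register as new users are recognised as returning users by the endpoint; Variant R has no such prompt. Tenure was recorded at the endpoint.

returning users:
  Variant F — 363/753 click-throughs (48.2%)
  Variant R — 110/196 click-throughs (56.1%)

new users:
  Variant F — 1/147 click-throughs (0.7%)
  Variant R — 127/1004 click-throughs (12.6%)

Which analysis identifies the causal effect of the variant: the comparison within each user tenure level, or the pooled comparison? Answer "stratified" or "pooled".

User tenure here is a post-treatment variable shaped by the variant; conditioning on it would introduce bias rather than remove it. The overall comparison is the causal one.
Pooled: Variant F 40.4% vs Variant R 19.8%; Variant F is higher overall.

pooled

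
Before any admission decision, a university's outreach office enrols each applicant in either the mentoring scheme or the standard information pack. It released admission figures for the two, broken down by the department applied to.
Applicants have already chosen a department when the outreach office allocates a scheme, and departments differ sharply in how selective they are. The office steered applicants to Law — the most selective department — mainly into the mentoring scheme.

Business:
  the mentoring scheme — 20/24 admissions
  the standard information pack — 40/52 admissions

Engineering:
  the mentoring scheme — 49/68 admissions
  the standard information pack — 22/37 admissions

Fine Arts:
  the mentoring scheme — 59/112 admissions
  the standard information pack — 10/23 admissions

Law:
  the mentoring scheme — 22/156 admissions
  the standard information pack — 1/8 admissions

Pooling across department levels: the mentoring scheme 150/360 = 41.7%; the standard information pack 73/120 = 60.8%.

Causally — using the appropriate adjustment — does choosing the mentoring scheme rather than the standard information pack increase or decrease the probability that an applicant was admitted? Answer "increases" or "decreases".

increases

The department-specific comparison favours the mentoring scheme throughout, but the pooled figures favour the standard information pack. The question is whether to condition on department.
Department differs across outreach schemes for reasons unrelated to any effect of the outreach scheme itself, and it separately predicts the outcome — a classic confounder. We must compare within department levels.
Within each level — Business: 83.3% vs 76.9%; Engineering: 72.1% vs 59.5%; Fine Arts: 52.7% vs 43.5%; Law: 14.1% vs 12.5% — the mentoring scheme is higher every time.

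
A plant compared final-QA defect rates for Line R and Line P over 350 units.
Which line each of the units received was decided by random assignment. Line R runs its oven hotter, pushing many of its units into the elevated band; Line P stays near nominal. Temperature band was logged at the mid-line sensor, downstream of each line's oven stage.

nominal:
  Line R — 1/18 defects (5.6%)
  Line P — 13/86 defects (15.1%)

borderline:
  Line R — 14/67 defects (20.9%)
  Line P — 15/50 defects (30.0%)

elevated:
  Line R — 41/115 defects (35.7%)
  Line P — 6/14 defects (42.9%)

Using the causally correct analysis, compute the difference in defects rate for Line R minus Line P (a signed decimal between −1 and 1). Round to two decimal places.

+0.05

In-process temperature band lies on the pathway line → in-process temperature band → outcome, so adjusting for it blocks the indirect effect. For the total causal effect of line, use the unadjusted pooled rates.
The causal difference is the pooled difference: 0.280 − 0.227 = +0.053.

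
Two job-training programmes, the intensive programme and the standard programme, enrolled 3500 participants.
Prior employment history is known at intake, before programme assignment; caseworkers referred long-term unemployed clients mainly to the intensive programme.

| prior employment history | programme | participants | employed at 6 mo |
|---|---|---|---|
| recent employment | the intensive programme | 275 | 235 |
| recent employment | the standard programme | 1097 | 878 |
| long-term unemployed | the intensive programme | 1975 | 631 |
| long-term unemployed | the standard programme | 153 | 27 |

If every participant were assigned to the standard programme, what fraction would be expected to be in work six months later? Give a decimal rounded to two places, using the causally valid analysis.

0.42

The prior employment history-specific comparison favours the intensive programme throughout, but the pooled figures favour the standard programme. The question is whether to condition on prior employment history.
Prior employment history satisfies the back-door criterion: it is not a descendant of the programme, and it blocks the spurious path from programme to outcome. Adjusting for it (i.e., using the within-prior employment history rates) gives the causal effect.
Standardising the standard programme to the population prior employment history mix: 0.392·878/1097 + 0.608·27/153 = 0.421.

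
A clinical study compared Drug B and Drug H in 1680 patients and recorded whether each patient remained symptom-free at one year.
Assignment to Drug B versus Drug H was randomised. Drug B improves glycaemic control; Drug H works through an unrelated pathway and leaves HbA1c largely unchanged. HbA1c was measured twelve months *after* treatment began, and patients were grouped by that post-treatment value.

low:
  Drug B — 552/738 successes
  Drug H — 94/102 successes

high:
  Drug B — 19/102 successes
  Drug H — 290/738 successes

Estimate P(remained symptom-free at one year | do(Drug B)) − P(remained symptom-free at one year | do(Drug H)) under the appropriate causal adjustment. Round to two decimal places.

+0.22

Within every HbA1c level Drug H has the higher rate, yet pooled Drug B does — Simpson's reversal.
The distribution of HbA1c is itself part of what the drug does — it is an intermediate outcome. Holding it fixed would remove that part of the effect; the total effect is the pooled difference.
The causal difference is the pooled difference: 0.680 − 0.457 = +0.223.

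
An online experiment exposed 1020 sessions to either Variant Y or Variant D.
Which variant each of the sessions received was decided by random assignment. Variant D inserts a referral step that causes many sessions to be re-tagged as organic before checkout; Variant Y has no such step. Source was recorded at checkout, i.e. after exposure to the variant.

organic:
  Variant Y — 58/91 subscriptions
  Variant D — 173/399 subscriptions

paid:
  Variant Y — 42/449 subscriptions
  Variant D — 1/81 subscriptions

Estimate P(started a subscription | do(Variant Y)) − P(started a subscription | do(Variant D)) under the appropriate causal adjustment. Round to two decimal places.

Variant Y is higher inside every traffic source stratum but Variant D is higher in aggregate. Whether to stratify depends on how traffic source relates to the variant.
Traffic source is downstream of the variant. One should not condition on a consequence of treatment, so the overall rates are the right comparison.
The causal difference is the pooled difference: 0.185 − 0.362 = -0.177.

-0.18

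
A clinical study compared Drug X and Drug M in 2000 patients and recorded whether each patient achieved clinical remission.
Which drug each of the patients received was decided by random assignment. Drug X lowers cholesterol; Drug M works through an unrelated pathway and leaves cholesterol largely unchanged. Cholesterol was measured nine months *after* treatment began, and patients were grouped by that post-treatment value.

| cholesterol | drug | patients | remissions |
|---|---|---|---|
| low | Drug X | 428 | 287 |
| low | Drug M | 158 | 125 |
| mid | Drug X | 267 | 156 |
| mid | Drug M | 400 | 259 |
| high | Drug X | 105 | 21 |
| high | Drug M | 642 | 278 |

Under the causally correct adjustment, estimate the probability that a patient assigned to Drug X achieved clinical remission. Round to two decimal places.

Drug M is higher inside every cholesterol stratum but Drug X is higher in aggregate. Whether to stratify depends on how cholesterol relates to the drug.
Cholesterol lies on the pathway drug → cholesterol → outcome, so adjusting for it blocks the indirect effect. For the total causal effect of drug, use the unadjusted pooled rates.
So P(outcome | do(Drug X)) is just the pooled rate for Drug X: 464/800 = 0.580.

0.58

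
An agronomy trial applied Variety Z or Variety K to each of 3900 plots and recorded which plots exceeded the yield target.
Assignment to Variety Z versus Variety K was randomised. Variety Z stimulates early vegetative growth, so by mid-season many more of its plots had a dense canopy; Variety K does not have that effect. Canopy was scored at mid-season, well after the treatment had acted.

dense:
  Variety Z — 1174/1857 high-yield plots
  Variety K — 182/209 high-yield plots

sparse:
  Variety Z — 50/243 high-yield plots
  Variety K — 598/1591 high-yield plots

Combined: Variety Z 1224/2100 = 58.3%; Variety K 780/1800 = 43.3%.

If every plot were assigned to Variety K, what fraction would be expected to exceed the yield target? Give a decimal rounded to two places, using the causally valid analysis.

Within every mid-season canopy level Variety K has the higher rate, yet pooled Variety Z does — Simpson's reversal.
Stratifying would compare varietys among plots the varietys themselves sorted into mid-season canopy groups — a form of selection on an intermediate. The unconditioned pooled rates give the total causal effect.
So P(outcome | do(Variety K)) is just the pooled rate for Variety K: 780/1800 = 0.433.

0.43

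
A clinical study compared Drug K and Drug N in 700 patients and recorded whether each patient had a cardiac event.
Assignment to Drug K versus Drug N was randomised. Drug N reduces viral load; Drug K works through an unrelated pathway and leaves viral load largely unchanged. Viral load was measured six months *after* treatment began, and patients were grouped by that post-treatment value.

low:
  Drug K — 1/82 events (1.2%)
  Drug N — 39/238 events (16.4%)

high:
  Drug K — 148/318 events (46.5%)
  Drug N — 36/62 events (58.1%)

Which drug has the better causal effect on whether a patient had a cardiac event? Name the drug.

Drug N

Within every viral load level Drug K has the lower rate, yet pooled Drug N does — Simpson's reversal.
Because the drug influences viral load, viral load is a post-treatment mediator, not a confounder. Stratifying on it would bias the estimate; the causal effect is the crude pooled difference.
Pooled: Drug K 37.2% vs Drug N 25.0%; Drug N is lower overall.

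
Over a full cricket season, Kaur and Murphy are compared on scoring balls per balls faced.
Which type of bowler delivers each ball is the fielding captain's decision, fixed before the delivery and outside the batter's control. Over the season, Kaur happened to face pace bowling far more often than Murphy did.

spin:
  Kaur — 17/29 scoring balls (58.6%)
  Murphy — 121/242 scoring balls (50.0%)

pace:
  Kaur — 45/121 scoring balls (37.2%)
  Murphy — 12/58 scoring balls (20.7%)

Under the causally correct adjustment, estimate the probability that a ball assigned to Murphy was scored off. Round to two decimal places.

0.38

The bowling type-specific comparison favours Kaur throughout, but the pooled figures favour Murphy. The question is whether to condition on bowling type.
Nothing the player does changes bowling type; the imbalance is an allocation artefact. With bowling type also predicting the outcome, the pooled figure is confounded, and the within-stratum comparison is the causal one.
Standardising Murphy to the population bowling type mix: 0.602·121/242 + 0.398·12/58 = 0.383.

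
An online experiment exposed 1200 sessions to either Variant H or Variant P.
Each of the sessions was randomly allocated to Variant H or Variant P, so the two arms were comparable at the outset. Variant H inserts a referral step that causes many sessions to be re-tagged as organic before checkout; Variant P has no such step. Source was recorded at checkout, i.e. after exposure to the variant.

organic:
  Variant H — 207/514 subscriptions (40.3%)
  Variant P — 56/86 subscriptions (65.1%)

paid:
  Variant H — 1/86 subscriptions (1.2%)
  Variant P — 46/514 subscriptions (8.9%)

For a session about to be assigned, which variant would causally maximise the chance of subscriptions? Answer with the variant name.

Within every traffic source level Variant P has the higher rate, yet pooled Variant H does — Simpson's reversal.
Traffic source lies on the pathway variant → traffic source → outcome, so adjusting for it blocks the indirect effect. For the total causal effect of variant, use the unadjusted pooled rates.
Pooled: Variant H 34.7% vs Variant P 17.0%; Variant H is higher overall.

Variant H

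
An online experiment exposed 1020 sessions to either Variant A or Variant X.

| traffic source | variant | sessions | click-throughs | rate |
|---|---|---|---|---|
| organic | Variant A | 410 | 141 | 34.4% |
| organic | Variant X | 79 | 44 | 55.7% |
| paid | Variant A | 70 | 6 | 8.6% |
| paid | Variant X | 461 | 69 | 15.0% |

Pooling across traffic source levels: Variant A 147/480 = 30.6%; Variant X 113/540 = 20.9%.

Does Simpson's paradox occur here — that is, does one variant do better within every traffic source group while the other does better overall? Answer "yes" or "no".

yes

Within each traffic source level (organic 34.4% vs 55.7%; paid 8.6% vs 15.0%), Variant X has the higher rate every time. Pooled: 30.6% vs 20.9% — Variant A has the higher rate overall. The two comparisons disagree.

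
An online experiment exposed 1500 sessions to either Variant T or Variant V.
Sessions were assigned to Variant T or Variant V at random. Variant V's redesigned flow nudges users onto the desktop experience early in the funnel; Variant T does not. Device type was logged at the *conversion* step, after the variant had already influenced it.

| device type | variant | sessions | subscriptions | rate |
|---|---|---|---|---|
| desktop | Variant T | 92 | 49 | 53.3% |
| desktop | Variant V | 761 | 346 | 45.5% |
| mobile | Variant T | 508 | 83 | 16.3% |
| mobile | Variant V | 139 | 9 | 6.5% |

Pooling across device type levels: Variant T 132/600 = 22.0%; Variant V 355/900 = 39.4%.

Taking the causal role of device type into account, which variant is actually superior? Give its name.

Within every device type level Variant T has the higher rate, yet pooled Variant V does — Simpson's reversal.
Device type here is a post-treatment variable shaped by the variant; conditioning on it would introduce bias rather than remove it. The overall comparison is the causal one.
Pooled: Variant T 22.0% vs Variant V 39.4%; Variant V is higher overall.

Variant V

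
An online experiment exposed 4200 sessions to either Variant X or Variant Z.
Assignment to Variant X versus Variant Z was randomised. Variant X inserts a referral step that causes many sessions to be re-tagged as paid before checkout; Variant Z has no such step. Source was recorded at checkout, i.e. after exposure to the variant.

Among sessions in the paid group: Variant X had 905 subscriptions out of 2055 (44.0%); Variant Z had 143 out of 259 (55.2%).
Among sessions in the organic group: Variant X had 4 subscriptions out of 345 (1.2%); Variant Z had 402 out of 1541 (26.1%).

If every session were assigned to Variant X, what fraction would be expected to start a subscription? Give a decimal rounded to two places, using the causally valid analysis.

0.38

Traffic source is downstream of the variant. One should not condition on a consequence of treatment, so the overall rates are the right comparison.
So P(outcome | do(Variant X)) is just the pooled rate for Variant X: 909/2400 = 0.379.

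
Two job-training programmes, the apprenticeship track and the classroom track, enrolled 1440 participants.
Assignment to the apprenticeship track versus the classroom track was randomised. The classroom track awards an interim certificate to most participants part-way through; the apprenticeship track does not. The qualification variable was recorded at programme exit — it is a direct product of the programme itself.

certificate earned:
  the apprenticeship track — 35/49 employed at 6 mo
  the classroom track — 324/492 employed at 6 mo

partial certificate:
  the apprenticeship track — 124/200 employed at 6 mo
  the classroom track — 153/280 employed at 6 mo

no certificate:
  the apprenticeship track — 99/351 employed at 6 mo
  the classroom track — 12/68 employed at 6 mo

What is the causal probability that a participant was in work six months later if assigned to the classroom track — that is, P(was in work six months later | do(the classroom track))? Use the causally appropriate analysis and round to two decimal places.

0.58

The qualification attained during the programme-specific comparison favours the apprenticeship track throughout, but the pooled figures favour the classroom track. The question is whether to condition on qualification attained during the programme.
Because the programme influences qualification attained during the programme, qualification attained during the programme is a post-treatment mediator, not a confounder. Stratifying on it would bias the estimate; the causal effect is the crude pooled difference.
So P(outcome | do(the classroom track)) is just the pooled rate for the classroom track: 489/840 = 0.582.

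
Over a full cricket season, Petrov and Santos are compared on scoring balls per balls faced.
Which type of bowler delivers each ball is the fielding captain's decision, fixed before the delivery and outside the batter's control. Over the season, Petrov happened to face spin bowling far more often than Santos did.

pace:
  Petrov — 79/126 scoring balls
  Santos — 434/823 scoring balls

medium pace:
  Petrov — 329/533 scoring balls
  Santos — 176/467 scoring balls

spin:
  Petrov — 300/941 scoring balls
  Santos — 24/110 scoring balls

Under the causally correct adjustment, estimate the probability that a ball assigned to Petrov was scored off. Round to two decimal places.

0.52

Since bowling type is a pre-existing factor (not a product of the player) and it affects the outcome on its own, it is a confounder. The stratified rates, not the pooled rate, identify the causal effect.
Standardising Petrov to the population bowling type mix: 0.316·79/126 + 0.333·329/533 + 0.350·300/941 = 0.516.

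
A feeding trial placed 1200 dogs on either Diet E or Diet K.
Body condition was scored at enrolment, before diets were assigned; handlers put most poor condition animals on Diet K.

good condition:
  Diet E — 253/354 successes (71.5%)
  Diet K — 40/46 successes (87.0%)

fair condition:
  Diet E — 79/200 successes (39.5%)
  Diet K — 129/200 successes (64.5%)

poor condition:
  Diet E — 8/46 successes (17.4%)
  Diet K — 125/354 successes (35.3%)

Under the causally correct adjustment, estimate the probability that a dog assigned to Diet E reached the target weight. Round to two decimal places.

Within every starting body condition level Diet K has the higher rate, yet pooled Diet E does — Simpson's reversal.
Here starting body condition is a common cause — it drives both which diet a case falls under and the outcome. The crude comparison mixes populations; the stratum-specific rates are the causally relevant ones.
Standardising Diet E to the population starting body condition mix: 0.333·253/354 + 0.333·79/200 + 0.333·8/46 = 0.428.

0.43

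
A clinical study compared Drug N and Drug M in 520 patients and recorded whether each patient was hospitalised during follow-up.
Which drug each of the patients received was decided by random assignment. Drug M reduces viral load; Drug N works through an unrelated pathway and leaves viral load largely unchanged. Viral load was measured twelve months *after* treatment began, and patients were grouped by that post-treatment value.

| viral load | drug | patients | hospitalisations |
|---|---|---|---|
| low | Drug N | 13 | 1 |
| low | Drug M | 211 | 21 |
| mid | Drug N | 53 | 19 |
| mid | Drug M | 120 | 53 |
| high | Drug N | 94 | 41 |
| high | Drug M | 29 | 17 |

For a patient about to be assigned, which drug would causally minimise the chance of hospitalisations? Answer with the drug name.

Drug M

The viral load-specific comparison favours Drug N throughout, but the pooled figures favour Drug M. The question is whether to condition on viral load.
The distribution of viral load is itself part of what the drug does — it is an intermediate outcome. Holding it fixed would remove that part of the effect; the total effect is the pooled difference.
Pooled: Drug N 38.1% vs Drug M 25.3%; Drug M is lower overall.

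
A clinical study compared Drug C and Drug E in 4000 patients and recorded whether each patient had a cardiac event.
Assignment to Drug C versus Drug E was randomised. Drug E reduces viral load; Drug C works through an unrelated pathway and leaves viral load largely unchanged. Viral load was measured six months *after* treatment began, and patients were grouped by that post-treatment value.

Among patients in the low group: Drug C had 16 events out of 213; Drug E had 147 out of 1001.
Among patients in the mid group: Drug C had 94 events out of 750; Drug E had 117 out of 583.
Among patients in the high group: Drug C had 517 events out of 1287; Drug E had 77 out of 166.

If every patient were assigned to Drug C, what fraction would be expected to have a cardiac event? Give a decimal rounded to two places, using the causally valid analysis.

0.28

The distribution of viral load is itself part of what the drug does — it is an intermediate outcome. Holding it fixed would remove that part of the effect; the total effect is the pooled difference.
So P(outcome | do(Drug C)) is just the pooled rate for Drug C: 627/2250 = 0.279.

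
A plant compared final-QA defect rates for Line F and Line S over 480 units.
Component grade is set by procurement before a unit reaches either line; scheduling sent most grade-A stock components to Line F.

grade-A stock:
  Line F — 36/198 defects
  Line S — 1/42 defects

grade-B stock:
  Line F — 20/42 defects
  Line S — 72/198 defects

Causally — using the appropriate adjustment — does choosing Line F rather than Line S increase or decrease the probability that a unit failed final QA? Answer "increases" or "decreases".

increases

Here component grade is a common cause — it drives both which line a case falls under and the outcome. The crude comparison mixes populations; the stratum-specific rates are the causally relevant ones.
Within each level — grade-A stock: 18.2% vs 2.4%; grade-B stock: 47.6% vs 36.4% — Line S is lower every time.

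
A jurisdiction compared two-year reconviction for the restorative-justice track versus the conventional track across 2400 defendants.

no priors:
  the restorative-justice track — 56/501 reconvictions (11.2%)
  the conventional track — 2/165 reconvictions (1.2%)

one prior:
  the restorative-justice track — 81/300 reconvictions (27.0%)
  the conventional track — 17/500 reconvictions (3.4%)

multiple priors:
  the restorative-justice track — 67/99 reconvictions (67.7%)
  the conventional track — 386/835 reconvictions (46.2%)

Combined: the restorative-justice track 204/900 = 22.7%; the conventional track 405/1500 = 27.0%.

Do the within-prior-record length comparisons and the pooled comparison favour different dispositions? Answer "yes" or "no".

yes

Within each prior-record length level (no priors 11.2% vs 1.2%; one prior 27.0% vs 3.4%; multiple priors 67.7% vs 46.2%), the conventional track has the lower rate every time. Pooled: 22.7% vs 27.0% — the restorative-justice track has the lower rate overall. The two comparisons disagree.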